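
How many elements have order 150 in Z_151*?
A prime p has φ(p-1) primitive roots; here φ(150) = 40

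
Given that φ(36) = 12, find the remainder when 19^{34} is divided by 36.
By Euler: 19^{12} ≡ 1 (mod 36) since gcd(19, 36) = 1. 34 = 2×12 + 10. So 19^{34} ≡ 19^{10} ≡ 1 (mod 36)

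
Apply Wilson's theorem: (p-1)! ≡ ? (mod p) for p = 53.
By Wilson's theorem, (52)! ≡ -1 ≡ 52 (mod 53)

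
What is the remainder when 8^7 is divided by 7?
Using Fermat: 8^{6} ≡ 1 mod 7. 7 ≡ 1 mod 6. So 8^{7} ≡ 8^{1} ≡ 1 mod 7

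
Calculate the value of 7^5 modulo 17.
By repeated squaring (mod 17): 7^{1}≡7, 7^{2}≡15, 7^{4}≡4. Then 7^{5} = 7^{4+1} ≡ 4 × 7 ≡ 11 (mod 17)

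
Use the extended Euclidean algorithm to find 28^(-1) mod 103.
Extended GCD: 28(-11) + 103(3) = 1. So 28^(-1) ≡ -11 ≡ 92 (mod 103). Verify: 28 × 92 = 2576 ≡ 1 (mod 103)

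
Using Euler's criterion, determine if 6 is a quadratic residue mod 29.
By Euler's criterion: 6^{14} ≡ 1 (mod 29). Since this equals 1, 6 is a QR.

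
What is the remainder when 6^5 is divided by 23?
By repeated squaring (mod 23): 6^{1}≡6, 6^{2}≡13, 6^{4}≡8. Then 6^{5} = 6^{4+1} ≡ 8 × 6 ≡ 2 (mod 23)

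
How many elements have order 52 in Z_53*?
There are φ(53-1) = φ(52) = 24 primitive roots modulo 53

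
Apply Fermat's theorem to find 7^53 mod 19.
By Fermat: 7^{18} ≡ 1 mod 19. 53 = 2×18 + 17. So 7^{53} ≡ 7^{17} ≡ 11 mod 19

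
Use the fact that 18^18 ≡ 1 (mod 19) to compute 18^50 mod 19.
By Fermat: 18^{18} ≡ 1 (mod 19). 50 = 2×18 + 14. So 18^{50} ≡ 18^{14} ≡ 1 (mod 19)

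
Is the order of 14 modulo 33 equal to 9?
Powers of 14 mod 33: 14^1≡14, 14^2≡31, 14^3≡5, 14^4≡4, 14^5≡23, 14^6≡25, 14^7≡20, 14^8≡16, 14^9≡26, 14^10≡1. 14^9≡26≢1, so ord ≠ 9. No, the actual order is 10.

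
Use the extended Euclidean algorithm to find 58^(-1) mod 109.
Extended GCD: 58(47) + 109(-25) = 1. So 58^(-1) ≡ 47 mod 109. Verify: 58 × 47 = 2726 ≡ 1 mod 109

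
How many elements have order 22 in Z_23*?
A prime p has φ(p-1) primitive roots; here φ(22) = 10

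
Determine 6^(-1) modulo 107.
Since 107 is prime, by Fermat 6^(-1) ≡ 6^{105} ≡ 18 mod 107. Verify: 6 × 18 = 108 ≡ 1 mod 107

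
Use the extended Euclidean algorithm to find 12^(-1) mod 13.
Extended GCD: 12(-1) + 13(1) = 1. So 12^(-1) ≡ -1 ≡ 12 mod 13. Verify: 12 × 12 = 144 ≡ 1 mod 13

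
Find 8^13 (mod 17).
By repeated squaring (mod 17): 8^{1}≡8, 8^{2}≡13, 8^{4}≡16, 8^{8}≡1. Then 8^{13} = 8^{8+4+1} ≡ 1 × 16 × 8 ≡ 9 (mod 17)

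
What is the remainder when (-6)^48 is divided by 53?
By repeated squaring mod 53: (-6)^{1}≡47, (-6)^{2}≡36, (-6)^{4}≡24, (-6)^{8}≡46, (-6)^{16}≡49, (-6)^{32}≡16. Then (-6)^{48} = (-6)^{32+16} ≡ 16 × 49 ≡ 42 mod 53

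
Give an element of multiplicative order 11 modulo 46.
3 has order 11 mod 46 since 3^{11} ≡ 1 mod 46 and no smaller power works.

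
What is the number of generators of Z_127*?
Number of primitive roots mod 127 = φ(p-1) = φ(126) = 36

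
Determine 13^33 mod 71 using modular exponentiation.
By repeated squaring mod 71: 13^{1}≡13, 13^{2}≡27, 13^{4}≡19, 13^{8}≡6, 13^{16}≡36, 13^{32}≡18. Then 13^{33} = 13^{32+1} ≡ 18 × 13 ≡ 21 mod 71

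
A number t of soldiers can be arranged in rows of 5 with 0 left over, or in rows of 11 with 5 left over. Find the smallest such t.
M = 5 × 11 = 55. M₁ = 11, y₁ ≡ 1 mod 5. M₂ = 5, y₂ ≡ 9 mod 11. t = 0×11×1 + 5×5×9 ≡ 5 mod 55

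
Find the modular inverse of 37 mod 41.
Since 41 is prime, by Fermat 37^(-1) ≡ 37^{39} ≡ 10 (mod 41). Verify: 37 × 10 = 370 ≡ 1 (mod 41)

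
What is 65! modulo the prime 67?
(66)! = (65)! × (66) ≡ -1 (mod 67). So (65)! ≡ -1 × (66)^(-1) ≡ (-1)×(-1) = 1 (mod 67)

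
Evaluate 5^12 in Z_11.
Using Fermat: 5^{10} ≡ 1 (mod 11). 12 ≡ 2 (mod 10). So 5^{12} ≡ 5^{2} ≡ 3 (mod 11)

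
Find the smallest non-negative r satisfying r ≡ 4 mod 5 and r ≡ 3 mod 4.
M = 5 × 4 = 20. M₁ = 4, y₁ ≡ 4 mod 5. M₂ = 5, y₂ ≡ 1 mod 4. r = 4×4×4 + 3×5×1 ≡ 19 mod 20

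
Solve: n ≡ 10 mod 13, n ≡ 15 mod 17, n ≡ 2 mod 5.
M = 13 × 17 × 5 = 1105. M₁ = 85, y₁ ≡ 2 mod 13. M₂ = 65, y₂ ≡ 11 mod 17. M₃ = 221, y₃ ≡ 1 mod 5. n = 10×85×2 + 15×65×11 + 2×221×1 ≡ 712 mod 1105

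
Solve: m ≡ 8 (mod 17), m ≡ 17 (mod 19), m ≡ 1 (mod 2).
M = 17 × 19 × 2 = 646. M₁ = 38, y₁ ≡ 13 (mod 17). M₂ = 34, y₂ ≡ 14 (mod 19). M₃ = 323, y₃ ≡ 1 (mod 2). m = 8×38×13 + 17×34×14 + 1×323×1 ≡ 93 (mod 646)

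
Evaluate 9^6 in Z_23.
By repeated squaring (mod 23): 9^{1}≡9, 9^{2}≡12, 9^{4}≡6. Then 9^{6} = 9^{4+2} ≡ 6 × 12 ≡ 3 (mod 23)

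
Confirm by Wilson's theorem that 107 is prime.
(106)! mod 107 = 106. Since this equals -1 (mod 107), Wilson confirms 107 is prime.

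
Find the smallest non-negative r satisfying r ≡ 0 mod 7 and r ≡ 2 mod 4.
M = 7 × 4 = 28. M₁ = 4, y₁ ≡ 2 mod 7. M₂ = 7, y₂ ≡ 3 mod 4. r = 0×4×2 + 2×7×3 ≡ 14 mod 28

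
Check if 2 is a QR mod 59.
By Euler's criterion: 2^{29} ≡ 58 (mod 59). Since this equals -1 (≡ 58), 2 is not a QR.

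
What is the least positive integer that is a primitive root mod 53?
g = 2. For each prime q|52: 2^{26}≡52, 2^{4}≡16, none ≡ 1, so ord_53(2) = 52 and 2 is a primitive root.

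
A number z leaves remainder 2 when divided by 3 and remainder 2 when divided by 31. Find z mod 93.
M = 3 × 31 = 93. M₁ = 31, y₁ ≡ 1 mod 3. M₂ = 3, y₂ ≡ 21 mod 31. z = 2×31×1 + 2×3×21 ≡ 2 mod 93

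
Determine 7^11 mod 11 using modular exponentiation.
Using Fermat: 7^{10} ≡ 1 mod 11. 11 ≡ 1 mod 10. So 7^{11} ≡ 7^{1} ≡ 7 mod 11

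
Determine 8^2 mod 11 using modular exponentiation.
8^{2} = 64 ≡ 9 mod 11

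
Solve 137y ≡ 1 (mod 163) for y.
Since 163 is prime, by Fermat 137^(-1) ≡ 137^{161} ≡ 94 (mod 163). Verify: 137 × 94 = 12878 ≡ 1 (mod 163)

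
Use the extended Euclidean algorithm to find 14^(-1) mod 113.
Extended GCD: 14(-8) + 113(1) = 1. So 14^(-1) ≡ -8 ≡ 105 (mod 113). Verify: 14 × 105 = 1470 ≡ 1 (mod 113)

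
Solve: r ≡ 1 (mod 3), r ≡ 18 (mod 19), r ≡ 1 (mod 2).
M = 3 × 19 × 2 = 114. M₁ = 38, y₁ ≡ 2 (mod 3). M₂ = 6, y₂ ≡ 16 (mod 19). M₃ = 57, y₃ ≡ 1 (mod 2). r = 1×38×2 + 18×6×16 + 1×57×1 ≡ 37 (mod 114)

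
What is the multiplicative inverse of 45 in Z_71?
Since 71 is prime, by Fermat 45^(-1) ≡ 45^{69} ≡ 30 mod 71. Verify: 45 × 30 = 1350 ≡ 1 mod 71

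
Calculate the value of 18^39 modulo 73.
By repeated squaring (mod 73): 18^{1}≡18, 18^{2}≡32, 18^{4}≡2, 18^{8}≡4, 18^{16}≡16, 18^{32}≡37. Then 18^{39} = 18^{32+4+2+1} ≡ 37 × 2 × 32 × 18 ≡ 65 (mod 73)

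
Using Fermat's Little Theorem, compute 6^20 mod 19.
By Fermat: 6^{18} ≡ 1 mod 19. So 6^{20} = 6^{18} · 6^{2} ≡ 6^{2} ≡ 17 mod 19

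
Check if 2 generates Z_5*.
ord_5(2) divides 4. For each prime q|4: 2^{2}≡4, none ≡ 1. So 2 has order 4 and is a primitive root mod 5.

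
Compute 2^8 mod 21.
By repeated squaring (mod 21): 2^{1}≡2, 2^{2}≡4, 2^{4}≡16, 2^{8}≡4. So 2^{8} ≡ 4 (mod 21)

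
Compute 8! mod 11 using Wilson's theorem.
(10)! = (8)! × (9) × (10) ≡ -1 mod 11. So (8)! ≡ -1 × [(10)(9)]^(-1) ≡ 5 mod 11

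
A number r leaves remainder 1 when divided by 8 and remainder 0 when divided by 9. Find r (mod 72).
M = 8 × 9 = 72. M₁ = 9, y₁ ≡ 1 (mod 8). M₂ = 8, y₂ ≡ 8 (mod 9). r = 1×9×1 + 0×8×8 ≡ 9 (mod 72)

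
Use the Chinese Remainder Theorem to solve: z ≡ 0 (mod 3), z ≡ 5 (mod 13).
M = 3 × 13 = 39. M₁ = 13, y₁ ≡ 1 (mod 3). M₂ = 3, y₂ ≡ 9 (mod 13). z = 0×13×1 + 5×3×9 ≡ 18 (mod 39)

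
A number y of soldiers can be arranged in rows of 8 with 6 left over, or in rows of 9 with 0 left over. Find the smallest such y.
M = 8 × 9 = 72. M₁ = 9, y₁ ≡ 1 (mod 8). M₂ = 8, y₂ ≡ 8 (mod 9). y = 6×9×1 + 0×8×8 ≡ 54 (mod 72)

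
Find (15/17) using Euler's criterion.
(15/17) = 15^{8} mod 17 = 1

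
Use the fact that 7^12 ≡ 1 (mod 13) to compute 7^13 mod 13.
By Fermat: 7^{12} ≡ 1 (mod 13). So 7^{13} = 7^{12} · 7^{1} ≡ 7^{1} ≡ 7 (mod 13)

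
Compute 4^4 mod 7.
4^{4} = 256 ≡ 4 mod 7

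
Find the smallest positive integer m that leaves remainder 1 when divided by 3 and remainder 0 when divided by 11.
M = 3 × 11 = 33. M₁ = 11, y₁ ≡ 2 mod 3. M₂ = 3, y₂ ≡ 4 mod 11. m = 1×11×2 + 0×3×4 ≡ 22 mod 33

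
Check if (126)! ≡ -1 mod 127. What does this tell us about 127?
(126)! mod 127 = 126. Since this equals -1 mod 127, Wilson confirms 127 is prime.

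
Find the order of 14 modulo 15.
Powers of 14 mod 15: 14^1≡14, 14^2≡1. ord_15(14) = 2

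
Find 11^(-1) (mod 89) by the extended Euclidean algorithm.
Extended GCD: 11(-8) + 89(1) = 1. So 11^(-1) ≡ -8 ≡ 81 (mod 89). Verify: 11 × 81 = 891 ≡ 1 (mod 89)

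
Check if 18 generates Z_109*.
ord_109(18) divides 108. For each prime q|108: 18^{54}≡108, 18^{36}≡45, none ≡ 1. So 18 has order 108 and is a primitive root mod 109.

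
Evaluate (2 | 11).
(2/11) = 2^{5} mod 11 = -1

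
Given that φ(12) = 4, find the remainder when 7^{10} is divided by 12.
By Euler: 7^{4} ≡ 1 mod 12 since gcd(7, 12) = 1. 10 = 2×4 + 2. So 7^{10} ≡ 7^{2} ≡ 1 mod 12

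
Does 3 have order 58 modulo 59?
3^{29} ≡ 1 (mod 59) and 29 < 58, so ord_59(3) = 29 ≠ 58 and 3 is not a primitive root.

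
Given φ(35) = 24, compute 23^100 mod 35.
By Euler: 23^{24} ≡ 1 (mod 35) since gcd(23, 35) = 1. 100 = 4×24 + 4. So 23^{100} ≡ 23^{4} ≡ 16 (mod 35)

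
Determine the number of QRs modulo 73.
For prime 73, there are (p-1)/2 = (73-1)/2 = 36 quadratic residues (excluding 0).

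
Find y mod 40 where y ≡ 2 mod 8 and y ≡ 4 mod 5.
M = 8 × 5 = 40. M₁ = 5, y₁ ≡ 5 mod 8. M₂ = 8, y₂ ≡ 2 mod 5. y = 2×5×5 + 4×8×2 ≡ 34 mod 40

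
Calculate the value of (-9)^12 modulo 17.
By repeated squaring mod 17: (-9)^{1}≡8, (-9)^{2}≡13, (-9)^{4}≡16, (-9)^{8}≡1. Then (-9)^{12} = (-9)^{8+4} ≡ 1 × 16 ≡ 16 mod 17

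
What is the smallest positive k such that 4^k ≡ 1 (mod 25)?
Powers of 4 mod 25: 4^1≡4, 4^2≡16, 4^3≡14, 4^4≡6, 4^5≡24, 4^6≡21, 4^7≡9, 4^8≡11, 4^9≡19, 4^10≡1. So the order of 4 is 10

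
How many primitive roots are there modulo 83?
A prime p has φ(p-1) primitive roots; here φ(82) = 40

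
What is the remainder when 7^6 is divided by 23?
By repeated squaring (mod 23): 7^{1}≡7, 7^{2}≡3, 7^{4}≡9. Then 7^{6} = 7^{4+2} ≡ 9 × 3 ≡ 4 (mod 23)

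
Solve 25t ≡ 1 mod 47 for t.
Since 47 is prime, by Fermat 25^(-1) ≡ 25^{45} ≡ 32 mod 47. Verify: 25 × 32 = 800 ≡ 1 mod 47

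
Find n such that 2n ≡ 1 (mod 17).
Since 17 is prime, by Fermat 2^(-1) ≡ 2^{15} ≡ 9 (mod 17). Verify: 2 × 9 = 18 ≡ 1 (mod 17)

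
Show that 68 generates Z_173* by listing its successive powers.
68^1, 68^2, ..., 68^{172} mod 173: [68, 126, 91, 133, 48, 150, 166, 43, 156, 55, 107, 10, 161, 49, 45, 119, 134, 116, 103, 84, 3, 31, 32, 100, 53, 144, 104, 152, 129, 122, 165, 148, 30, 137, 147, 135, 11, 56, 2, 136, 79, 9, 93, 96, 127, 159, 86, 139, 110, 41, 20, 149, 98, 90, 65, 95, 59, 33, 168, 6, 62, 64, 27, 106, 115, 35, 131, 85, 71, 157, 123, 60, 101, 121, 97, 22, 112, 4, 99, 158, 18, 13, 19, 81, 145, 172, 105, 47, 82, 40, 125, 23, 7, 130, 17, 118, 66, 163, 12, 124, 128, 54, 39, 57, 70, 89, 170, 142, 141, 73, 120, 29, 69, 21, 44, 51, 8, 25, 143, 36, 26, 38, 162, 117, 171, 37, 94, 164, 80, 77, 46, 14, 87, 34, 63, 132, 153, 24, 75, 83, 108, 78, 114, 140, 5, 167, 111, 109, 146, 67, 58, 138, 42, 88, 102, 16, 50, 113, 72, 52, 76, 151, 61, 169, 74, 15, 155, 160, 154, 92, 28, 1]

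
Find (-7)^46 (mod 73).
By repeated squaring (mod 73): (-7)^{1}≡66, (-7)^{2}≡49, (-7)^{4}≡65, (-7)^{8}≡64, (-7)^{16}≡8, (-7)^{32}≡64. Then (-7)^{46} = (-7)^{32+8+4+2} ≡ 64 × 64 × 65 × 49 ≡ 3 (mod 73)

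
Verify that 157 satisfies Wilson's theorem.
(156)! mod 157 = 156. Since this equals -1 mod 157, Wilson confirms 157 is prime.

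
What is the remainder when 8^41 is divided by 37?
Using Fermat: 8^{36} ≡ 1 mod 37. 41 ≡ 5 mod 36. So 8^{41} ≡ 8^{5} ≡ 23 mod 37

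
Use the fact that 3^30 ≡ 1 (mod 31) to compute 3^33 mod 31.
By Fermat: 3^{30} ≡ 1 (mod 31). So 3^{33} = 3^{30} · 3^{3} ≡ 3^{3} ≡ 27 (mod 31)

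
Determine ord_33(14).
Powers of 14 mod 33: 14^1≡14, 14^2≡31, 14^3≡5, 14^4≡4, 14^5≡23, 14^6≡25, 14^7≡20, 14^8≡16, 14^9≡26, 14^10≡1. So the order of 14 is 10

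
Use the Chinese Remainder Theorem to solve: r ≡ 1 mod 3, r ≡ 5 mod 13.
M = 3 × 13 = 39. M₁ = 13, y₁ ≡ 1 mod 3. M₂ = 3, y₂ ≡ 9 mod 13. r = 1×13×1 + 5×3×9 ≡ 31 mod 39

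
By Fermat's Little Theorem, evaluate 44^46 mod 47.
By Fermat's Little Theorem, 44^{46} ≡ 1 (mod 47) since 47 is prime and gcd(44, 47) = 1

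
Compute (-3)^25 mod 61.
By repeated squaring (mod 61): (-3)^{1}≡58, (-3)^{2}≡9, (-3)^{4}≡20, (-3)^{8}≡34, (-3)^{16}≡58. Then (-3)^{25} = (-3)^{16+8+1} ≡ 58 × 34 × 58 ≡ 1 (mod 61)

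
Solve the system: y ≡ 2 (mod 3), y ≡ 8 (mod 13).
M = 3 × 13 = 39. M₁ = 13, y₁ ≡ 1 (mod 3). M₂ = 3, y₂ ≡ 9 (mod 13). y = 2×13×1 + 8×3×9 ≡ 8 (mod 39)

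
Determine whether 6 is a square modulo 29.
By Euler's criterion: 6^{14} ≡ 1 mod 29. Since this equals 1, 6 is a QR.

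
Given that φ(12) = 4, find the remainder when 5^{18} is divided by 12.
By Euler: 5^{4} ≡ 1 (mod 12) since gcd(5, 12) = 1. 18 = 4×4 + 2. So 5^{18} ≡ 5^{2} ≡ 1 (mod 12)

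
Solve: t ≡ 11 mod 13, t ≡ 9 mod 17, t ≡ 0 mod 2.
M = 13 × 17 × 2 = 442. M₁ = 34, y₁ ≡ 5 mod 13. M₂ = 26, y₂ ≡ 2 mod 17. M₃ = 221, y₃ ≡ 1 mod 2. t = 11×34×5 + 9×26×2 + 0×221×1 ≡ 128 mod 442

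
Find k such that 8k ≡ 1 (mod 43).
Since 43 is prime, by Fermat 8^(-1) ≡ 8^{41} ≡ 27 (mod 43). Verify: 8 × 27 = 216 ≡ 1 (mod 43)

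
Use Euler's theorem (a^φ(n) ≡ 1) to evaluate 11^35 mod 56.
By Euler: 11^{24} ≡ 1 (mod 56) since gcd(11, 56) = 1. 35 = 1×24 + 11. So 11^{35} ≡ 11^{11} ≡ 51 (mod 56)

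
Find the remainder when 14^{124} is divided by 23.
By Fermat: 14^{22} ≡ 1 (mod 23). 124 = 5×22 + 14. So 14^{124} ≡ 14^{14} ≡ 16 (mod 23)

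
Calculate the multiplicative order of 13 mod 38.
Powers of 13 mod 38: 13^1≡13, 13^2≡17, 13^3≡31, 13^4≡23, 13^5≡33, 13^6≡11, 13^7≡29, 13^8≡35, 13^9≡37, 13^10≡25, 13^11≡21, 13^12≡7, 13^13≡15, 13^14≡5, 13^15≡27, 13^16≡9, 13^17≡3, 13^18≡1. So the order of 13 is 18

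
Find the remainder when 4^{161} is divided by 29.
By Fermat: 4^{28} ≡ 1 mod 29. 161 = 5×28 + 21. So 4^{161} ≡ 4^{21} ≡ 28 mod 29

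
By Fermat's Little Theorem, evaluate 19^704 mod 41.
By Fermat: 19^{40} ≡ 1 mod 41. 704 ≡ 24 mod 40. So 19^{704} ≡ 19^{24} ≡ 18 mod 41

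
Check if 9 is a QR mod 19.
By Euler's criterion: 9^{9} ≡ 1 mod 19. Since this equals 1, 9 is a QR.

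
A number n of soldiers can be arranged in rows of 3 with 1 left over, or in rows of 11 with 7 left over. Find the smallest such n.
M = 3 × 11 = 33. M₁ = 11, y₁ ≡ 2 (mod 3). M₂ = 3, y₂ ≡ 4 (mod 11). n = 1×11×2 + 7×3×4 ≡ 7 (mod 33)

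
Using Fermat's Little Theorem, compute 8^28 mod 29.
By Fermat's Little Theorem, 8^{28} ≡ 1 mod 29 since 29 is prime and gcd(8, 29) = 1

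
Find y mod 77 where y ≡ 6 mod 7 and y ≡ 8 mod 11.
M = 7 × 11 = 77. M₁ = 11, y₁ ≡ 2 mod 7. M₂ = 7, y₂ ≡ 8 mod 11. y = 6×11×2 + 8×7×8 ≡ 41 mod 77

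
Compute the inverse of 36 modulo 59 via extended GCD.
Extended GCD: 36(-18) + 59(11) = 1. So 36^(-1) ≡ -18 ≡ 41 (mod 59). Verify: 36 × 41 = 1476 ≡ 1 (mod 59)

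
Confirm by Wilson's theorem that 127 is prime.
(126)! mod 127 = 126. Since this equals -1 (mod 127), Wilson confirms 127 is prime.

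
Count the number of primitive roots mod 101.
There are φ(101-1) = φ(100) = 40 primitive roots modulo 101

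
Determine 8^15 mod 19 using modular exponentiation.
By repeated squaring (mod 19): 8^{1}≡8, 8^{2}≡7, 8^{4}≡11, 8^{8}≡7. Then 8^{15} = 8^{8+4+2+1} ≡ 7 × 11 × 7 × 8 ≡ 18 (mod 19)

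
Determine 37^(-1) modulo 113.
Since 113 is prime, by Fermat 37^(-1) ≡ 37^{111} ≡ 55 mod 113. Verify: 37 × 55 = 2035 ≡ 1 mod 113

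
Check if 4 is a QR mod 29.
By Euler's criterion: 4^{14} ≡ 1 (mod 29). Since this equals 1, 4 is a QR.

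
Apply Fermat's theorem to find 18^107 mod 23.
By Fermat: 18^{22} ≡ 1 mod 23. 107 = 4×22 + 19. So 18^{107} ≡ 18^{19} ≡ 16 mod 23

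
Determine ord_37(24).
Powers of 24 mod 37: 24^1≡24, 24^2≡21, 24^3≡23, 24^4≡34, 24^5≡2, 24^6≡11, 24^7≡5, 24^8≡9, 24^9≡31, 24^10≡4, 24^11≡22, 24^12≡10, 24^13≡18, 24^14≡25, 24^15≡8, 24^16≡7, 24^17≡20, 24^18≡36, 24^19≡13, 24^20≡16, 24^21≡14, 24^22≡3, 24^23≡35, 24^24≡26, 24^25≡32, 24^26≡28, 24^27≡6, 24^28≡33, 24^29≡15, 24^30≡27, 24^31≡19, 24^32≡12, 24^33≡29, 24^34≡30, 24^35≡17, 24^36≡1. ord_37(24) = 36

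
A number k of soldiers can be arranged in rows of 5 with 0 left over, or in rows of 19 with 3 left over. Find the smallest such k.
M = 5 × 19 = 95. M₁ = 19, y₁ ≡ 4 (mod 5). M₂ = 5, y₂ ≡ 4 (mod 19). k = 0×19×4 + 3×5×4 ≡ 60 (mod 95)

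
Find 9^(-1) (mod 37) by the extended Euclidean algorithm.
Extended GCD: 9(-4) + 37(1) = 1. So 9^(-1) ≡ -4 ≡ 33 (mod 37). Verify: 9 × 33 = 297 ≡ 1 (mod 37)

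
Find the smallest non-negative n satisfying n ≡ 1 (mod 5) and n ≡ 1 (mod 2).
M = 5 × 2 = 10. M₁ = 2, y₁ ≡ 3 (mod 5). M₂ = 5, y₂ ≡ 1 (mod 2). n = 1×2×3 + 1×5×1 ≡ 1 (mod 10)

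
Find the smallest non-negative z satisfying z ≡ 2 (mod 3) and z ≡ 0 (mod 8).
M = 3 × 8 = 24. M₁ = 8, y₁ ≡ 2 (mod 3). M₂ = 3, y₂ ≡ 3 (mod 8). z = 2×8×2 + 0×3×3 ≡ 8 (mod 24)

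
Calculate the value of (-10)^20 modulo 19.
Using Fermat: (-10)^{18} ≡ 1 mod 19. 20 ≡ 2 mod 18. So (-10)^{20} ≡ (-10)^{2} ≡ 5 mod 19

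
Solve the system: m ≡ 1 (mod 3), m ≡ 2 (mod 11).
M = 3 × 11 = 33. M₁ = 11, y₁ ≡ 2 (mod 3). M₂ = 3, y₂ ≡ 4 (mod 11). m = 1×11×2 + 2×3×4 ≡ 13 (mod 33)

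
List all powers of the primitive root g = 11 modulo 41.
11^1, 11^2, ..., 11^{40} mod 41: [11, 39, 19, 4, 3, 33, 35, 16, 12, 9, 17, 23, 7, 36, 27, 10, 28, 21, 26, 40, 30, 2, 22, 37, 38, 8, 6, 25, 29, 32, 24, 18, 34, 5, 14, 31, 13, 20, 15, 1]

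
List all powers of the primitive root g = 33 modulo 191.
33^1, 33^2, ..., 33^{190} mod 191: [33, 134, 29, 2, 66, 77, 58, 4, 132, 154, 116, 8, 73, 117, 41, 16, 146, 43, 82, 32, 101, 86, 164, 64, 11, 172, 137, 128, 22, 153, 83, 65, 44, 115, 166, 130, 88, 39, 141, 69, 176, 78, 91, 138, 161, 156, 182, 85, 131, 121, 173, 170, 71, 51, 155, 149, 142, 102, 119, 107, 93, 13, 47, 23, 186, 26, 94, 46, 181, 52, 188, 92, 171, 104, 185, 184, 151, 17, 179, 177, 111, 34, 167, 163, 31, 68, 143, 135, 62, 136, 95, 79, 124, 81, 190, 158, 57, 162, 189, 125, 114, 133, 187, 59, 37, 75, 183, 118, 74, 150, 175, 45, 148, 109, 159, 90, 105, 27, 127, 180, 19, 54, 63, 169, 38, 108, 126, 147, 76, 25, 61, 103, 152, 50, 122, 15, 113, 100, 53, 30, 35, 9, 106, 60, 70, 18, 21, 120, 140, 36, 42, 49, 89, 72, 84, 98, 178, 144, 168, 5, 165, 97, 145, 10, 139, 3, 99, 20, 87, 6, 7, 40, 174, 12, 14, 80, 157, 24, 28, 160, 123, 48, 56, 129, 55, 96, 112, 67, 110, 1]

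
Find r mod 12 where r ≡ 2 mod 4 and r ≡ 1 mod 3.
M = 4 × 3 = 12. M₁ = 3, y₁ ≡ 3 mod 4. M₂ = 4, y₂ ≡ 1 mod 3. r = 2×3×3 + 1×4×1 ≡ 10 mod 12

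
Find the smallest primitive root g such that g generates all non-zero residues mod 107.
g = 2. Powers: [2, 4, 8, 16, 32, 64, 21, 42, 84, ...] generates all 106 non-zero residues.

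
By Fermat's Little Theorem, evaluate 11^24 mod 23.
By Fermat: 11^{22} ≡ 1 mod 23. So 11^{24} = 11^{22} · 11^{2} ≡ 11^{2} ≡ 6 mod 23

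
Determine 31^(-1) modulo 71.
Since 71 is prime, by Fermat 31^(-1) ≡ 31^{69} ≡ 55 mod 71. Verify: 31 × 55 = 1705 ≡ 1 mod 71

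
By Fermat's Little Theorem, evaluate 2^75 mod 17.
By Fermat: 2^{16} ≡ 1 (mod 17). 75 = 4×16 + 11. So 2^{75} ≡ 2^{11} ≡ 8 (mod 17)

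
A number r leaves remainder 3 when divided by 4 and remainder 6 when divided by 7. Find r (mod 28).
M = 4 × 7 = 28. M₁ = 7, y₁ ≡ 3 (mod 4). M₂ = 4, y₂ ≡ 2 (mod 7). r = 3×7×3 + 6×4×2 ≡ 27 (mod 28)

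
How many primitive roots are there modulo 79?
A prime p has φ(p-1) primitive roots; here φ(78) = 24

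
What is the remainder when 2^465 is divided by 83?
Using Fermat: 2^{82} ≡ 1 (mod 83). 465 ≡ 55 (mod 82). So 2^{465} ≡ 2^{55} ≡ 50 (mod 83)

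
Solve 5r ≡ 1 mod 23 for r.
Since 23 is prime, by Fermat 5^(-1) ≡ 5^{21} ≡ 14 mod 23. Verify: 5 × 14 = 70 ≡ 1 mod 23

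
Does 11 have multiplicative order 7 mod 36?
Powers of 11 mod 36: 11^1≡11, 11^2≡13, 11^3≡35, 11^4≡25, 11^5≡23, 11^6≡1. Already 11^6≡1, so the order is 6 < 7. No, the actual order is 6.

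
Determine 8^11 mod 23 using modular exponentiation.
By repeated squaring (mod 23): 8^{1}≡8, 8^{2}≡18, 8^{4}≡2, 8^{8}≡4. Then 8^{11} = 8^{8+2+1} ≡ 4 × 18 × 8 ≡ 1 (mod 23)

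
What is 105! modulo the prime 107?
(106)! = (105)! × (106) ≡ -1 (mod 107). So (105)! ≡ -1 × (106)^(-1) ≡ (-1)×(-1) = 1 (mod 107)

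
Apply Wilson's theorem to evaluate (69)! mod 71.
(70)! = (69)! × (70) ≡ -1 mod 71. So (69)! ≡ -1 × (70)^(-1) ≡ (-1)×(-1) = 1 mod 71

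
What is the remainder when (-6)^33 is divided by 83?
By repeated squaring (mod 83): (-6)^{1}≡77, (-6)^{2}≡36, (-6)^{4}≡51, (-6)^{8}≡28, (-6)^{16}≡37, (-6)^{32}≡41. Then (-6)^{33} = (-6)^{32+1} ≡ 41 × 77 ≡ 3 (mod 83)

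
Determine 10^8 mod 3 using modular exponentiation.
Using Fermat: 10^{2} ≡ 1 mod 3. 8 ≡ 0 mod 2. So 10^{8} ≡ 10^{0} ≡ 1 mod 3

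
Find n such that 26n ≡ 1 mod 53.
Since 53 is prime, by Fermat 26^(-1) ≡ 26^{51} ≡ 51 mod 53. Verify: 26 × 51 = 1326 ≡ 1 mod 53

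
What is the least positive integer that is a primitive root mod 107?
g = 2. For each prime q|106: 2^{53}≡106, 2^{2}≡4, none ≡ 1, so ord_107(2) = 106 and 2 is a primitive root.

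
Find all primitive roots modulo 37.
There are φ(36) = 12 primitive roots mod 37: {2, 5, 13, 15, 17, 18, 19, 20, 22, 24, 32, 35}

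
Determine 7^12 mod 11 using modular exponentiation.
Using Fermat: 7^{10} ≡ 1 mod 11. 12 ≡ 2 mod 10. So 7^{12} ≡ 7^{2} ≡ 5 mod 11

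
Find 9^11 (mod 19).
By repeated squaring (mod 19): 9^{1}≡9, 9^{2}≡5, 9^{4}≡6, 9^{8}≡17. Then 9^{11} = 9^{8+2+1} ≡ 17 × 5 × 9 ≡ 5 (mod 19)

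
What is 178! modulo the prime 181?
(180)! = (178)! × (179) × (180) ≡ -1 mod 181. So (178)! ≡ -1 × [(180)(179)]^(-1) ≡ 90 mod 181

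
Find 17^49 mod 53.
By repeated squaring mod 53: 17^{1}≡17, 17^{2}≡24, 17^{4}≡46, 17^{8}≡49, 17^{16}≡16, 17^{32}≡44. Then 17^{49} = 17^{32+16+1} ≡ 44 × 16 × 17 ≡ 43 mod 53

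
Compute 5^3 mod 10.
5^{3} = 125 ≡ 5 mod 10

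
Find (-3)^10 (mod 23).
By repeated squaring (mod 23): (-3)^{1}≡20, (-3)^{2}≡9, (-3)^{4}≡12, (-3)^{8}≡6. Then (-3)^{10} = (-3)^{8+2} ≡ 6 × 9 ≡ 8 (mod 23)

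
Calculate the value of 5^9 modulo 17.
By repeated squaring (mod 17): 5^{1}≡5, 5^{2}≡8, 5^{4}≡13, 5^{8}≡16. Then 5^{9} = 5^{8+1} ≡ 16 × 5 ≡ 12 (mod 17)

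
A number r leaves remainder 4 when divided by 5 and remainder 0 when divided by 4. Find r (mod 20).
M = 5 × 4 = 20. M₁ = 4, y₁ ≡ 4 (mod 5). M₂ = 5, y₂ ≡ 1 (mod 4). r = 4×4×4 + 0×5×1 ≡ 4 (mod 20)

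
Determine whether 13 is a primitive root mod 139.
13^{69} ≡ 1 mod 139 and 69 < 138, so ord_139(13) = 69 ≠ 138 and 13 is not a primitive root.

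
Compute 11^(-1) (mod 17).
Since 17 is prime, by Fermat 11^(-1) ≡ 11^{15} ≡ 14 (mod 17). Verify: 11 × 14 = 154 ≡ 1 (mod 17)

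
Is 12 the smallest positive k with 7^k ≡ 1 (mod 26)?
Powers of 7 mod 26: 7^1≡7, 7^2≡23, 7^3≡5, 7^4≡9, 7^5≡11, 7^6≡25, 7^7≡19, 7^8≡3, 7^9≡21, 7^10≡17, 7^11≡15, 7^12≡1. First k with 7^k≡1 is k=12. Yes, ord_26(7) = 12.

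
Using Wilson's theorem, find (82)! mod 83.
By Wilson's theorem, (82)! ≡ -1 ≡ 82 (mod 83)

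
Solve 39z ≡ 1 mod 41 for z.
Since 41 is prime, by Fermat 39^(-1) ≡ 39^{39} ≡ 20 mod 41. Verify: 39 × 20 = 780 ≡ 1 mod 41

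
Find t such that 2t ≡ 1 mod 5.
Since 5 is prime, by Fermat 2^(-1) ≡ 2^{3} ≡ 3 mod 5. Verify: 2 × 3 = 6 ≡ 1 mod 5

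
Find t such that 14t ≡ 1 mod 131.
Since 131 is prime, by Fermat 14^(-1) ≡ 14^{129} ≡ 103 mod 131. Verify: 14 × 103 = 1442 ≡ 1 mod 131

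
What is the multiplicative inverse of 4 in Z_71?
Since 71 is prime, by Fermat 4^(-1) ≡ 4^{69} ≡ 18 (mod 71). Verify: 4 × 18 = 72 ≡ 1 (mod 71)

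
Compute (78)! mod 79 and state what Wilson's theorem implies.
(78)! mod 79 = 78. Since this equals -1 mod 79, Wilson confirms 79 is prime.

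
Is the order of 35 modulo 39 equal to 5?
Powers of 35 mod 39: 35^1≡35, 35^2≡16, 35^3≡14, 35^4≡22, 35^5≡29, 35^6≡1. 35^5≡29≢1, so ord ≠ 5. No, the actual order is 6.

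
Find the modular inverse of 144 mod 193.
Since 193 is prime, by Fermat 144^(-1) ≡ 144^{191} ≡ 63 mod 193. Verify: 144 × 63 = 9072 ≡ 1 mod 193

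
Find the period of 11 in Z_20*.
Powers of 11 mod 20: 11^1≡11, 11^2≡1. So the order of 11 is 2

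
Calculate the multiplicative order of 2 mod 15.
Powers of 2 mod 15: 2^1≡2, 2^2≡4, 2^3≡8, 2^4≡1. ord_15(2) = 4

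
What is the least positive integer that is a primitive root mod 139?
g = 2. Powers: [2, 4, 8, 16, 32, 64, 128, 117, 95, 51, ...] generates all 138 non-zero residues.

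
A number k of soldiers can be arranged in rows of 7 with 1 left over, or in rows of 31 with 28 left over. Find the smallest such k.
M = 7 × 31 = 217. M₁ = 31, y₁ ≡ 5 (mod 7). M₂ = 7, y₂ ≡ 9 (mod 31). k = 1×31×5 + 28×7×9 ≡ 183 (mod 217)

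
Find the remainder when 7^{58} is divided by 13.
By Fermat: 7^{12} ≡ 1 (mod 13). 58 = 4×12 + 10. So 7^{58} ≡ 7^{10} ≡ 4 (mod 13)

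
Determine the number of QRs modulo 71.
For prime 71, there are (p-1)/2 = (71-1)/2 = 35 quadratic residues (excluding 0).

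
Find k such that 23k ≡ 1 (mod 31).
Since 31 is prime, by Fermat 23^(-1) ≡ 23^{29} ≡ 27 (mod 31). Verify: 23 × 27 = 621 ≡ 1 (mod 31)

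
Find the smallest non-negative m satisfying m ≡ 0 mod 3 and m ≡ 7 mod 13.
M = 3 × 13 = 39. M₁ = 13, y₁ ≡ 1 mod 3. M₂ = 3, y₂ ≡ 9 mod 13. m = 0×13×1 + 7×3×9 ≡ 33 mod 39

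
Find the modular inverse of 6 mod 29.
Since 29 is prime, by Fermat 6^(-1) ≡ 6^{27} ≡ 5 mod 29. Verify: 6 × 5 = 30 ≡ 1 mod 29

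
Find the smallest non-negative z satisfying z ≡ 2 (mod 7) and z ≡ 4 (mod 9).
M = 7 × 9 = 63. M₁ = 9, y₁ ≡ 4 (mod 7). M₂ = 7, y₂ ≡ 4 (mod 9). z = 2×9×4 + 4×7×4 ≡ 58 (mod 63)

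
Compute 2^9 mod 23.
By repeated squaring mod 23: 2^{1}≡2, 2^{2}≡4, 2^{4}≡16, 2^{8}≡3. Then 2^{9} = 2^{8+1} ≡ 3 × 2 ≡ 6 mod 23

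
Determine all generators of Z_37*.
There are φ(36) = 12 primitive roots mod 37: {2, 5, 13, 15, 17, 18, 19, 20, 22, 24, 32, 35}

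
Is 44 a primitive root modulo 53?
44^{13} ≡ 1 (mod 53) and 13 < 52, so ord_53(44) = 13 ≠ 52 and 44 is not a primitive root.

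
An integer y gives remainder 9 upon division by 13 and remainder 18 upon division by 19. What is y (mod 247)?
M = 13 × 19 = 247. M₁ = 19, y₁ ≡ 11 (mod 13). M₂ = 13, y₂ ≡ 3 (mod 19). y = 9×19×11 + 18×13×3 ≡ 113 (mod 247)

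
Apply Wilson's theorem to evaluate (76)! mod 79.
(78)! = (76)! × (77) × (78) ≡ -1 (mod 79). So (76)! ≡ -1 × [(78)(77)]^(-1) ≡ 39 (mod 79)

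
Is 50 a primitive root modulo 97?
50^{8} ≡ 1 mod 97 and 8 < 96, so ord_97(50) = 8 ≠ 96 and 50 is not a primitive root.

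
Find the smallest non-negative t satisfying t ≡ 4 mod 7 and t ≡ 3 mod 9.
M = 7 × 9 = 63. M₁ = 9, y₁ ≡ 4 mod 7. M₂ = 7, y₂ ≡ 4 mod 9. t = 4×9×4 + 3×7×4 ≡ 39 mod 63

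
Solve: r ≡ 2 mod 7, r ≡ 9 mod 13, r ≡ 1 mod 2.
M = 7 × 13 × 2 = 182. M₁ = 26, y₁ ≡ 3 mod 7. M₂ = 14, y₂ ≡ 1 mod 13. M₃ = 91, y₃ ≡ 1 mod 2. r = 2×26×3 + 9×14×1 + 1×91×1 ≡ 9 mod 182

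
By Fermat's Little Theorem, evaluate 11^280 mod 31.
By Fermat: 11^{30} ≡ 1 mod 31. 280 ≡ 10 mod 30. So 11^{280} ≡ 11^{10} ≡ 5 mod 31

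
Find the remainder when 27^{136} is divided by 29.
By Fermat: 27^{28} ≡ 1 (mod 29). 136 = 4×28 + 24. So 27^{136} ≡ 27^{24} ≡ 20 (mod 29)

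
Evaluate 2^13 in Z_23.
By repeated squaring (mod 23): 2^{1}≡2, 2^{2}≡4, 2^{4}≡16, 2^{8}≡3. Then 2^{13} = 2^{8+4+1} ≡ 3 × 16 × 2 ≡ 4 (mod 23)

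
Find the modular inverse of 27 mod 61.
Since 61 is prime, by Fermat 27^(-1) ≡ 27^{59} ≡ 52 mod 61. Verify: 27 × 52 = 1404 ≡ 1 mod 61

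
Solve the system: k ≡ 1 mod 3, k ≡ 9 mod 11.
M = 3 × 11 = 33. M₁ = 11, y₁ ≡ 2 mod 3. M₂ = 3, y₂ ≡ 4 mod 11. k = 1×11×2 + 9×3×4 ≡ 31 mod 33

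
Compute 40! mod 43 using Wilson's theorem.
(42)! = (40)! × (41) × (42) ≡ -1 mod 43. So (40)! ≡ -1 × [(42)(41)]^(-1) ≡ 21 mod 43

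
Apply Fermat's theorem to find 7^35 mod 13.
By Fermat: 7^{12} ≡ 1 mod 13. 35 = 2×12 + 11. So 7^{35} ≡ 7^{11} ≡ 2 mod 13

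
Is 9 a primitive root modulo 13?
9^{3} ≡ 1 (mod 13) and 3 < 12, so ord_13(9) = 3 ≠ 12 and 9 is not a primitive root.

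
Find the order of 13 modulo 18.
Powers of 13 mod 18: 13^1≡13, 13^2≡7, 13^3≡1. So the order of 13 is 3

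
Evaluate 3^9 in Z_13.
By repeated squaring mod 13: 3^{1}≡3, 3^{2}≡9, 3^{4}≡3, 3^{8}≡9. Then 3^{9} = 3^{8+1} ≡ 9 × 3 ≡ 1 mod 13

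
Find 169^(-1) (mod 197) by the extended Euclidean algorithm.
Extended GCD: 169(7) + 197(-6) = 1. So 169^(-1) ≡ 7 (mod 197). Verify: 169 × 7 = 1183 ≡ 1 (mod 197)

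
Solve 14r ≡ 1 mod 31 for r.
Since 31 is prime, by Fermat 14^(-1) ≡ 14^{29} ≡ 20 mod 31. Verify: 14 × 20 = 280 ≡ 1 mod 31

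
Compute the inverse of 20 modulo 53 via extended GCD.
Extended GCD: 20(8) + 53(-3) = 1. So 20^(-1) ≡ 8 (mod 53). Verify: 20 × 8 = 160 ≡ 1 (mod 53)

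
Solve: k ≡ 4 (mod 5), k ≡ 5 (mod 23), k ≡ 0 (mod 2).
M = 5 × 23 × 2 = 230. M₁ = 46, y₁ ≡ 1 (mod 5). M₂ = 10, y₂ ≡ 7 (mod 23). M₃ = 115, y₃ ≡ 1 (mod 2). k = 4×46×1 + 5×10×7 + 0×115×1 ≡ 74 (mod 230)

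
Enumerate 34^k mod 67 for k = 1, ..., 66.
34^1, 34^2, ..., 34^{66} mod 67: [34, 17, 42, 21, 44, 22, 11, 39, 53, 60, 30, 15, 41, 54, 27, 47, 57, 62, 31, 49, 58, 29, 48, 24, 12, 6, 3, 35, 51, 59, 63, 65, 66, 33, 50, 25, 46, 23, 45, 56, 28, 14, 7, 37, 52, 26, 13, 40, 20, 10, 5, 36, 18, 9, 38, 19, 43, 55, 61, 64, 32, 16, 8, 4, 2, 1]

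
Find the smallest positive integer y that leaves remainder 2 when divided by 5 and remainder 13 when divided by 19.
M = 5 × 19 = 95. M₁ = 19, y₁ ≡ 4 mod 5. M₂ = 5, y₂ ≡ 4 mod 19. y = 2×19×4 + 13×5×4 ≡ 32 mod 95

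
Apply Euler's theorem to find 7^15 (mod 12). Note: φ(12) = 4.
By Euler: 7^{4} ≡ 1 (mod 12) since gcd(7, 12) = 1. 15 = 3×4 + 3. So 7^{15} ≡ 7^{3} ≡ 7 (mod 12)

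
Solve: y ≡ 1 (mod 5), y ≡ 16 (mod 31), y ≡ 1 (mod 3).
M = 5 × 31 × 3 = 465. M₁ = 93, y₁ ≡ 2 (mod 5). M₂ = 15, y₂ ≡ 29 (mod 31). M₃ = 155, y₃ ≡ 2 (mod 3). y = 1×93×2 + 16×15×29 + 1×155×2 ≡ 16 (mod 465)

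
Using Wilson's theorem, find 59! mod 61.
(60)! = (59)! × (60) ≡ -1 mod 61. So (59)! ≡ -1 × (60)^(-1) ≡ (-1)×(-1) = 1 mod 61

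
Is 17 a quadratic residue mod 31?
By Euler's criterion: 17^{15} ≡ 30 (mod 31). Since this equals -1 (≡ 30), 17 is not a QR.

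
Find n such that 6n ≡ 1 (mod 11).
Since 11 is prime, by Fermat 6^(-1) ≡ 6^{9} ≡ 2 (mod 11). Verify: 6 × 2 = 12 ≡ 1 (mod 11)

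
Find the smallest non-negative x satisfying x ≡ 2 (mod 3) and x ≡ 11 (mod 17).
M = 3 × 17 = 51. M₁ = 17, y₁ ≡ 2 (mod 3). M₂ = 3, y₂ ≡ 6 (mod 17). x = 2×17×2 + 11×3×6 ≡ 11 (mod 51)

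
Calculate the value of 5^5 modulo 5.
By repeated squaring (mod 5): 5^{1}≡0, 5^{2}≡0, 5^{4}≡0. Then 5^{5} = 5^{4+1} ≡ 0 × 0 ≡ 0 (mod 5)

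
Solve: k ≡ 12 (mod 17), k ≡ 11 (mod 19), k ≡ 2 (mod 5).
M = 17 × 19 × 5 = 1615. M₁ = 95, y₁ ≡ 12 (mod 17). M₂ = 85, y₂ ≡ 17 (mod 19). M₃ = 323, y₃ ≡ 2 (mod 5). k = 12×95×12 + 11×85×17 + 2×323×2 ≡ 182 (mod 1615)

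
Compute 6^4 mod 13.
6^{4} = 1296 ≡ 9 mod 13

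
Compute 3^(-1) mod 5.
Since 5 is prime, by Fermat 3^(-1) ≡ 3^{3} ≡ 2 mod 5. Verify: 3 × 2 = 6 ≡ 1 mod 5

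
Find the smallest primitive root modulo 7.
g = 3. For each prime q|6: 3^{3}≡6, 3^{2}≡2, none ≡ 1, so ord_7(3) = 6 and 3 is a primitive root.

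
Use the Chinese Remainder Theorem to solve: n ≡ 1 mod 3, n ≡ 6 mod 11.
M = 3 × 11 = 33. M₁ = 11, y₁ ≡ 2 mod 3. M₂ = 3, y₂ ≡ 4 mod 11. n = 1×11×2 + 6×3×4 ≡ 28 mod 33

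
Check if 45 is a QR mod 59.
By Euler's criterion: 45^{29} ≡ 1 (mod 59). Since this equals 1, 45 is a QR.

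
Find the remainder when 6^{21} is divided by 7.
By Fermat: 6^{6} ≡ 1 (mod 7). 21 = 3×6 + 3. So 6^{21} ≡ 6^{3} ≡ 6 (mod 7)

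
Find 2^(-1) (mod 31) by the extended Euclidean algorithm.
Extended GCD: 2(-15) + 31(1) = 1. So 2^(-1) ≡ -15 ≡ 16 (mod 31). Verify: 2 × 16 = 32 ≡ 1 (mod 31)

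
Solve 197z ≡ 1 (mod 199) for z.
Since 199 is prime, by Fermat 197^(-1) ≡ 197^{197} ≡ 99 (mod 199). Verify: 197 × 99 = 19503 ≡ 1 (mod 199)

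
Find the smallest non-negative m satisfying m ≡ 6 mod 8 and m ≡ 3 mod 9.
M = 8 × 9 = 72. M₁ = 9, y₁ ≡ 1 mod 8. M₂ = 8, y₂ ≡ 8 mod 9. m = 6×9×1 + 3×8×8 ≡ 30 mod 72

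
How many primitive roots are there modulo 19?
A prime p has φ(p-1) primitive roots; here φ(18) = 6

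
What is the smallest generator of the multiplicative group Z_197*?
g = 2. For each prime q|196: 2^{98}≡196, 2^{28}≡104, none ≡ 1, so ord_197(2) = 196 and 2 is a primitive root.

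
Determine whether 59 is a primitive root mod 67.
59^{11} ≡ 1 (mod 67) and 11 < 66, so ord_67(59) = 11 ≠ 66 and 59 is not a primitive root.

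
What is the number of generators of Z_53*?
Number of primitive roots mod 53 = φ(p-1) = φ(52) = 24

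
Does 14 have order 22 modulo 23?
ord_23(14) divides 22. For each prime q|22: 14^{11}≡22, 14^{2}≡12, none ≡ 1. So 14 has order 22 and is a primitive root mod 23.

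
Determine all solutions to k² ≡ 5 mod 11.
The square roots of 5 mod 11 are 4 and 7. Verify: 4² = 16 ≡ 5 mod 11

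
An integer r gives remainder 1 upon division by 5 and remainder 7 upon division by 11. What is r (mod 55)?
M = 5 × 11 = 55. M₁ = 11, y₁ ≡ 1 (mod 5). M₂ = 5, y₂ ≡ 9 (mod 11). r = 1×11×1 + 7×5×9 ≡ 51 (mod 55)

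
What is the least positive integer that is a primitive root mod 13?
g = 2. For each prime q|12: 2^{6}≡12, 2^{4}≡3, none ≡ 1, so ord_13(2) = 12 and 2 is a primitive root.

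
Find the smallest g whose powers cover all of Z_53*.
g = 2. For each prime q|52: 2^{26}≡52, 2^{4}≡16, none ≡ 1, so ord_53(2) = 52 and 2 is a primitive root.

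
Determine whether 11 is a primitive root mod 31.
ord_31(11) divides 30. For each prime q|30: 11^{15}≡30, 11^{10}≡5, 11^{6}≡4, none ≡ 1. So 11 has order 30 and is a primitive root mod 31.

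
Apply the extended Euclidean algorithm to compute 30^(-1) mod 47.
Extended GCD: 30(11) + 47(-7) = 1. So 30^(-1) ≡ 11 (mod 47). Verify: 30 × 11 = 330 ≡ 1 (mod 47)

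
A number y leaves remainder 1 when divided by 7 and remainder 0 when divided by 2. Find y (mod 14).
M = 7 × 2 = 14. M₁ = 2, y₁ ≡ 4 (mod 7). M₂ = 7, y₂ ≡ 1 (mod 2). y = 1×2×4 + 0×7×1 ≡ 8 (mod 14)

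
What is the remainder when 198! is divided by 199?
By Wilson's theorem, (198)! ≡ -1 ≡ 198 (mod 199)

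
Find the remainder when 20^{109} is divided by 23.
By Fermat: 20^{22} ≡ 1 mod 23. 109 = 4×22 + 21. So 20^{109} ≡ 20^{21} ≡ 15 mod 23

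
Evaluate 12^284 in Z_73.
Using Fermat: 12^{72} ≡ 1 mod 73. 284 ≡ 68 mod 72. So 12^{284} ≡ 12^{68} ≡ 55 mod 73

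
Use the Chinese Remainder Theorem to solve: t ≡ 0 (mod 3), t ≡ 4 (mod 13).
M = 3 × 13 = 39. M₁ = 13, y₁ ≡ 1 (mod 3). M₂ = 3, y₂ ≡ 9 (mod 13). t = 0×13×1 + 4×3×9 ≡ 30 (mod 39)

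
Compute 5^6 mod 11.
By repeated squaring (mod 11): 5^{1}≡5, 5^{2}≡3, 5^{4}≡9. Then 5^{6} = 5^{4+2} ≡ 9 × 3 ≡ 5 (mod 11)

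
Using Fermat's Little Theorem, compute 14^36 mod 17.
By Fermat: 14^{16} ≡ 1 mod 17. 36 = 2×16 + 4. So 14^{36} ≡ 14^{4} ≡ 13 mod 17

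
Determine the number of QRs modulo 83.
For prime 83, there are (p-1)/2 = (83-1)/2 = 41 quadratic residues (excluding 0).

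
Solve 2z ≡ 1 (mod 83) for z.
Since 83 is prime, by Fermat 2^(-1) ≡ 2^{81} ≡ 42 (mod 83). Verify: 2 × 42 = 84 ≡ 1 (mod 83)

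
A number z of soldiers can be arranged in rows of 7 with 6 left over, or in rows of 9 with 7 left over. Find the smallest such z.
M = 7 × 9 = 63. M₁ = 9, y₁ ≡ 4 (mod 7). M₂ = 7, y₂ ≡ 4 (mod 9). z = 6×9×4 + 7×7×4 ≡ 34 (mod 63)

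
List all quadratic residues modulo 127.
Quadratic residues modulo 127: {1, 2, 4, 8, 9, 11, 13, 15, 16, 17, 18, 19, 21, 22, 25, 26, 30, 31, 32, 34, 35, 36, 37, 38, 41, 42, 44, 47, 49, 50, 52, 60, 61, 62, 64, 68, 69, 70, 71, 72, 73, 74, 76, 79, 81, 82, 84, 87, 88, 94, 98, 99, 100, 103, 104, 107, 113, 115, 117, 120, 121, 122, 124}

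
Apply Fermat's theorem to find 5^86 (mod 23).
By Fermat: 5^{22} ≡ 1 (mod 23). 86 = 3×22 + 20. So 5^{86} ≡ 5^{20} ≡ 12 (mod 23)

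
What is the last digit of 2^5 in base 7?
By repeated squaring mod 7: 2^{1}≡2, 2^{2}≡4, 2^{4}≡2. Then 2^{5} = 2^{4+1} ≡ 2 × 2 ≡ 4 mod 7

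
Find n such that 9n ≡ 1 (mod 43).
Since 43 is prime, by Fermat 9^(-1) ≡ 9^{41} ≡ 24 (mod 43). Verify: 9 × 24 = 216 ≡ 1 (mod 43)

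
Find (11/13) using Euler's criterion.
(11/13) = 11^{6} mod 13 = -1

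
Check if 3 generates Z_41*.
3^{8} ≡ 1 mod 41 and 8 < 40, so ord_41(3) = 8 ≠ 40 and 3 is not a primitive root.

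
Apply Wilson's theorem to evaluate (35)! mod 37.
(36)! = (35)! × (36) ≡ -1 (mod 37). So (35)! ≡ -1 × (36)^(-1) ≡ (-1)×(-1) = 1 (mod 37)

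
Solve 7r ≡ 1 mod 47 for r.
Since 47 is prime, by Fermat 7^(-1) ≡ 7^{45} ≡ 27 mod 47. Verify: 7 × 27 = 189 ≡ 1 mod 47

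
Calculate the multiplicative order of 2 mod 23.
Powers of 2 mod 23: 2^1≡2, 2^2≡4, 2^3≡8, 2^4≡16, 2^5≡9, 2^6≡18, 2^7≡13, 2^8≡3, 2^9≡6, 2^10≡12, 2^11≡1. ord_23(2) = 11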